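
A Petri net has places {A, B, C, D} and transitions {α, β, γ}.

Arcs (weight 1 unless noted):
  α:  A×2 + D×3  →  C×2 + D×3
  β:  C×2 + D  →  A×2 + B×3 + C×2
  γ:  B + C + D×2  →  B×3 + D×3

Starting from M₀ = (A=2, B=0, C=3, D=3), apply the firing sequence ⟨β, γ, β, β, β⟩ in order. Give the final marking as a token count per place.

(A=10, B=14, C=2, D=0)

step 1: fire β:  (A=2, B=0, C=3, D=3) → (A=4, B=3, C=3, D=2)
step 2: fire γ:  (A=4, B=3, C=3, D=2) → (A=4, B=5, C=2, D=3)
step 3: fire β:  (A=4, B=5, C=2, D=3) → (A=6, B=8, C=2, D=2)
step 4: fire β:  (A=6, B=8, C=2, D=2) → (A=8, B=11, C=2, D=1)
step 5: fire β:  (A=8, B=11, C=2, D=1) → (A=10, B=14, C=2, D=0)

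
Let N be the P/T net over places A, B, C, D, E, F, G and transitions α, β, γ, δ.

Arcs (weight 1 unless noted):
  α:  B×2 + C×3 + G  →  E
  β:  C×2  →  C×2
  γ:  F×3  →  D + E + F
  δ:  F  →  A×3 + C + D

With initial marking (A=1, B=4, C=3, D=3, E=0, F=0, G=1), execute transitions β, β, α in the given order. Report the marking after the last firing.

step 1: fire β:  (A=1, B=4, C=3, D=3, E=0, F=0, G=1) → (A=1, B=4, C=3, D=3, E=0, F=0, G=1)
step 2: fire β:  (A=1, B=4, C=3, D=3, E=0, F=0, G=1) → (A=1, B=4, C=3, D=3, E=0, F=0, G=1)
step 3: fire α:  (A=1, B=4, C=3, D=3, E=0, F=0, G=1) → (A=1, B=2, C=0, D=3, E=1, F=0, G=0)

(A=1, B=2, C=0, D=3, E=1, F=0, G=0)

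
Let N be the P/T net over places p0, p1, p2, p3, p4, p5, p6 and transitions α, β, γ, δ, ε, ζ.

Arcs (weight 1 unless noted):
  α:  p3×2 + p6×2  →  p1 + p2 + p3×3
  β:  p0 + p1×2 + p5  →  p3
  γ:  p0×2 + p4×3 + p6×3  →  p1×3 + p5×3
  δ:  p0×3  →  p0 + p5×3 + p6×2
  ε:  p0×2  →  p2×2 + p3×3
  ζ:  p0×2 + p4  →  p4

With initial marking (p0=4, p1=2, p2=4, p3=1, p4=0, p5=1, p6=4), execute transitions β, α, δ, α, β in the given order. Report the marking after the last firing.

(p0=0, p1=0, p2=6, p3=5, p4=0, p5=2, p6=2)

step 1: fire β:  (p0=4, p1=2, p2=4, p3=1, p4=0, p5=1, p6=4) → (p0=3, p1=0, p2=4, p3=2, p4=0, p5=0, p6=4)
step 2: fire α:  (p0=3, p1=0, p2=4, p3=2, p4=0, p5=0, p6=4) → (p0=3, p1=1, p2=5, p3=3, p4=0, p5=0, p6=2)
step 3: fire δ:  (p0=3, p1=1, p2=5, p3=3, p4=0, p5=0, p6=2) → (p0=1, p1=1, p2=5, p3=3, p4=0, p5=3, p6=4)
step 4: fire α:  (p0=1, p1=1, p2=5, p3=3, p4=0, p5=3, p6=4) → (p0=1, p1=2, p2=6, p3=4, p4=0, p5=3, p6=2)
step 5: fire β:  (p0=1, p1=2, p2=6, p3=4, p4=0, p5=3, p6=2) → (p0=0, p1=0, p2=6, p3=5, p4=0, p5=2, p6=2)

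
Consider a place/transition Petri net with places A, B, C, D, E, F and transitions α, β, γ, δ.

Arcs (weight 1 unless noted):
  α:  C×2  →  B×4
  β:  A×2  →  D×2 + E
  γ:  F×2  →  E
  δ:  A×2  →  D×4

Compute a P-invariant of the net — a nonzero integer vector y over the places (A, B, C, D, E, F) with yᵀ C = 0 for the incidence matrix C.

y = (A:0, B:1, C:2, D:0, E:0, F:0)

Incidence matrix C (rows=places, cols=transitions):
        α    β    γ    δ
    A   0   -2    0   -2
    B   4    0    0    0
    C  -2    0    0    0
    D   0    2    0    4
    E   0    1    1    0
    F   0    0   -2    0

Candidate y = [0, 1, 2, 0, 0, 0]; check y·C column-wise:
  col α: 1·4 + 2·-2 = 0
  col β: 0·-2 + 1·0 + 2·0 + 0·2 + 0·1 = 0
  col γ: 1·0 + 2·0 + 0·1 + 0·-2 = 0
  col δ: 0·-2 + 1·0 + 2·0 + 0·4 = 0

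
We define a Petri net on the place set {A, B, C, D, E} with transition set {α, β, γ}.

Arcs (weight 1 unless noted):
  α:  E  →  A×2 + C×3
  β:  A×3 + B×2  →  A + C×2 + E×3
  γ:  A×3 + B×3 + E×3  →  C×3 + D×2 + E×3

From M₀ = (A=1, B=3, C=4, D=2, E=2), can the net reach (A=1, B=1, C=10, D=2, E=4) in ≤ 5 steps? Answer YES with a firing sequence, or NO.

NO — not reachable within 5 firings

depth 0: 1 marking
depth 1: 2 markings reached so far
depth 2: 4 markings reached so far
depth 3: 5 markings reached so far
depth 4: 6 markings reached so far
depth 5: 7 markings reached so far
target is not among the 7 markings reachable within 5 steps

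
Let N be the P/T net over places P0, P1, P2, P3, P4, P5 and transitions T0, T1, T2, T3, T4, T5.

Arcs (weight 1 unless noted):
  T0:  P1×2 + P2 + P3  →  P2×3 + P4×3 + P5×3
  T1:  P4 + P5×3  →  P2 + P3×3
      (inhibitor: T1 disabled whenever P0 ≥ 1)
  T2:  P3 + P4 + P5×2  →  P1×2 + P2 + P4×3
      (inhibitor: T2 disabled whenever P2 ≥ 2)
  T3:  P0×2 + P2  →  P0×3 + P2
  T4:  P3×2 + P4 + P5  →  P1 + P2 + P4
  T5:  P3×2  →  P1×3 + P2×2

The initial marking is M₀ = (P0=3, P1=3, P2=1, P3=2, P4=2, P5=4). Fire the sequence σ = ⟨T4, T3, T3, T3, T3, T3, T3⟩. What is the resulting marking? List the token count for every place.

(P0=9, P1=4, P2=2, P3=0, P4=2, P5=3)

step 1: fire T4:  (P0=3, P1=3, P2=1, P3=2, P4=2, P5=4) → (P0=3, P1=4, P2=2, P3=0, P4=2, P5=3)
step 2: fire T3:  (P0=3, P1=4, P2=2, P3=0, P4=2, P5=3) → (P0=4, P1=4, P2=2, P3=0, P4=2, P5=3)
step 3: fire T3:  (P0=4, P1=4, P2=2, P3=0, P4=2, P5=3) → (P0=5, P1=4, P2=2, P3=0, P4=2, P5=3)
step 4: fire T3:  (P0=5, P1=4, P2=2, P3=0, P4=2, P5=3) → (P0=6, P1=4, P2=2, P3=0, P4=2, P5=3)
step 5: fire T3:  (P0=6, P1=4, P2=2, P3=0, P4=2, P5=3) → (P0=7, P1=4, P2=2, P3=0, P4=2, P5=3)
step 6: fire T3:  (P0=7, P1=4, P2=2, P3=0, P4=2, P5=3) → (P0=8, P1=4, P2=2, P3=0, P4=2, P5=3)
step 7: fire T3:  (P0=8, P1=4, P2=2, P3=0, P4=2, P5=3) → (P0=9, P1=4, P2=2, P3=0, P4=2, P5=3)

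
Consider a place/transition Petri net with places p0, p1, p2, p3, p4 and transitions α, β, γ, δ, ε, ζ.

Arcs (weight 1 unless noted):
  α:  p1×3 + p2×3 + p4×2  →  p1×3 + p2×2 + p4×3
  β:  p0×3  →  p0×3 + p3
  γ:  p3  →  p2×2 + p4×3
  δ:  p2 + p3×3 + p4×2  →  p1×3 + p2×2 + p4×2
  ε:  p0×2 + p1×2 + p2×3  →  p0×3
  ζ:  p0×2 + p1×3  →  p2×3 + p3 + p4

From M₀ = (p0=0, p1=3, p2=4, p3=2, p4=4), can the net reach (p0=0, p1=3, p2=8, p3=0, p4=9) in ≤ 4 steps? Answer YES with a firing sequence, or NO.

NO — not reachable within 4 firings

depth 0: 1 marking
depth 1: 3 markings reached so far
depth 2: 6 markings reached so far
depth 3: 8 markings reached so far
depth 4: 10 markings reached so far
target is not among the 10 markings reachable within 4 steps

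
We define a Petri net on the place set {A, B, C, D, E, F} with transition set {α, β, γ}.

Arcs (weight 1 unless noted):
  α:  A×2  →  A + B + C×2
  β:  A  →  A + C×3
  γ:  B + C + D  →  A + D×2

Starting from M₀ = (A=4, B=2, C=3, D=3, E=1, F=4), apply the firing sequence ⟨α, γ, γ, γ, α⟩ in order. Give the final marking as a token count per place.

step 1: fire α:  (A=4, B=2, C=3, D=3, E=1, F=4) → (A=3, B=3, C=5, D=3, E=1, F=4)
step 2: fire γ:  (A=3, B=3, C=5, D=3, E=1, F=4) → (A=4, B=2, C=4, D=4, E=1, F=4)
step 3: fire γ:  (A=4, B=2, C=4, D=4, E=1, F=4) → (A=5, B=1, C=3, D=5, E=1, F=4)
step 4: fire γ:  (A=5, B=1, C=3, D=5, E=1, F=4) → (A=6, B=0, C=2, D=6, E=1, F=4)
step 5: fire α:  (A=6, B=0, C=2, D=6, E=1, F=4) → (A=5, B=1, C=4, D=6, E=1, F=4)

(A=5, B=1, C=4, D=6, E=1, F=4)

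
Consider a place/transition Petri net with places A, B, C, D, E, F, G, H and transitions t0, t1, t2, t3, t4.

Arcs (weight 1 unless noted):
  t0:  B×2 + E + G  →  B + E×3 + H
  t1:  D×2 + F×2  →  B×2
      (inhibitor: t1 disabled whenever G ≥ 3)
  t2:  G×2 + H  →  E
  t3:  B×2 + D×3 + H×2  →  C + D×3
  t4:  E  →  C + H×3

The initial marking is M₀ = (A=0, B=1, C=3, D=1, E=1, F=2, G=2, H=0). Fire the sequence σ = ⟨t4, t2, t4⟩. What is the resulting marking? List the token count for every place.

(A=0, B=1, C=5, D=1, E=0, F=2, G=0, H=5)

step 1: fire t4:  (A=0, B=1, C=3, D=1, E=1, F=2, G=2, H=0) → (A=0, B=1, C=4, D=1, E=0, F=2, G=2, H=3)
step 2: fire t2:  (A=0, B=1, C=4, D=1, E=0, F=2, G=2, H=3) → (A=0, B=1, C=4, D=1, E=1, F=2, G=0, H=2)
step 3: fire t4:  (A=0, B=1, C=4, D=1, E=1, F=2, G=0, H=2) → (A=0, B=1, C=5, D=1, E=0, F=2, G=0, H=5)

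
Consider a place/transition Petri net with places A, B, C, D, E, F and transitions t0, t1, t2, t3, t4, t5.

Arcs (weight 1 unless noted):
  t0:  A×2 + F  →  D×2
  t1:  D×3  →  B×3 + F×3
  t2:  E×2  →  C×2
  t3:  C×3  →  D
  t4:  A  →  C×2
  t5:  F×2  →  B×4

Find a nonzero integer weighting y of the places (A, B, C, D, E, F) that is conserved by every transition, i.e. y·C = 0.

y = (A:2, B:1, C:1, D:3, E:1, F:2)

Incidence matrix C (rows=places, cols=transitions):
       t0   t1   t2   t3   t4   t5
    A  -2    0    0    0   -1    0
    B   0    3    0    0    0    4
    C   0    0    2   -3    2    0
    D   2   -3    0    1    0    0
    E   0    0   -2    0    0    0
    F  -1    3    0    0    0   -2

Candidate y = [2, 1, 1, 3, 1, 2]; check y·C column-wise:
  col t0: 2·-2 + 1·0 + 1·0 + 3·2 + 1·0 + 2·-1 = 0
  col t1: 2·0 + 1·3 + 1·0 + 3·-3 + 1·0 + 2·3 = 0
  col t2: 2·0 + 1·0 + 1·2 + 3·0 + 1·-2 + 2·0 = 0
  col t3: 2·0 + 1·0 + 1·-3 + 3·1 + 1·0 + 2·0 = 0
  col t4: 2·-1 + 1·0 + 1·2 + 3·0 + 1·0 + 2·0 = 0
  col t5: 2·0 + 1·4 + 1·0 + 3·0 + 1·0 + 2·-2 = 0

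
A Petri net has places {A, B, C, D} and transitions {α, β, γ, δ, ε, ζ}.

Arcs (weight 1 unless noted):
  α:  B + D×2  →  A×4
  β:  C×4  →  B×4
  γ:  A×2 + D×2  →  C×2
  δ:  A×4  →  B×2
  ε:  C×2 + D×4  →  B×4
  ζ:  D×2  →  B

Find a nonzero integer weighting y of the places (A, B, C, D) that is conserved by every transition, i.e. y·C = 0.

Incidence matrix C (rows=places, cols=transitions):
        α    β    γ    δ    ε    ζ
    A   4    0   -2   -4    0    0
    B  -1    4    0    2    4    1
    C   0   -4    2    0   -2    0
    D  -2    0   -2    0   -4   -2

Candidate y = [1, 2, 2, 1]; check y·C column-wise:
  col α: 1·4 + 2·-1 + 2·0 + 1·-2 = 0
  col β: 1·0 + 2·4 + 2·-4 + 1·0 = 0
  col γ: 1·-2 + 2·0 + 2·2 + 1·-2 = 0
  col δ: 1·-4 + 2·2 + 2·0 + 1·0 = 0
  col ε: 1·0 + 2·4 + 2·-2 + 1·-4 = 0
  col ζ: 1·0 + 2·1 + 2·0 + 1·-2 = 0

y = (A:1, B:2, C:2, D:1)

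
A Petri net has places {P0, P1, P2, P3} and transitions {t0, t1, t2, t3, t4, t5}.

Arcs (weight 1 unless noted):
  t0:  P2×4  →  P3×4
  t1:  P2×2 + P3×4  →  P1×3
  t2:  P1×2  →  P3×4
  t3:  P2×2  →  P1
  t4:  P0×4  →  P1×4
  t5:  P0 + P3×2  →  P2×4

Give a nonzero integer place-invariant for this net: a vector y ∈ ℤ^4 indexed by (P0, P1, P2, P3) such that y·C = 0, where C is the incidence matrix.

y = (P0:2, P1:2, P2:1, P3:1)

Incidence matrix C (rows=places, cols=transitions):
       t0   t1   t2   t3   t4   t5
   P0   0    0    0    0   -4   -1
   P1   0    3   -2    1    4    0
   P2  -4   -2    0   -2    0    4
   P3   4   -4    4    0    0   -2

Candidate y = [2, 2, 1, 1]; check y·C column-wise:
  col t0: 2·0 + 2·0 + 1·-4 + 1·4 = 0
  col t1: 2·0 + 2·3 + 1·-2 + 1·-4 = 0
  col t2: 2·0 + 2·-2 + 1·0 + 1·4 = 0
  col t3: 2·0 + 2·1 + 1·-2 + 1·0 = 0
  col t4: 2·-4 + 2·4 + 1·0 + 1·0 = 0
  col t5: 2·-1 + 2·0 + 1·4 + 1·-2 = 0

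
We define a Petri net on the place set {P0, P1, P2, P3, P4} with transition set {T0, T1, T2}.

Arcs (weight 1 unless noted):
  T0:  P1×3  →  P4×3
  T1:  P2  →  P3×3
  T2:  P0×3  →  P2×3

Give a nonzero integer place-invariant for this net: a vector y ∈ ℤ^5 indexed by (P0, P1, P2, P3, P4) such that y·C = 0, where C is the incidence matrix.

Incidence matrix C (rows=places, cols=transitions):
       T0   T1   T2
   P0   0    0   -3
   P1  -3    0    0
   P2   0   -1    3
   P3   0    3    0
   P4   3    0    0

Candidate y = [3, 0, 3, 1, 0]; check y·C column-wise:
  col T0: 3·0 + 0·-3 + 3·0 + 1·0 + 0·3 = 0
  col T1: 3·0 + 3·-1 + 1·3 = 0
  col T2: 3·-3 + 3·3 + 1·0 = 0

y = (P0:3, P1:0, P2:3, P3:1, P4:0)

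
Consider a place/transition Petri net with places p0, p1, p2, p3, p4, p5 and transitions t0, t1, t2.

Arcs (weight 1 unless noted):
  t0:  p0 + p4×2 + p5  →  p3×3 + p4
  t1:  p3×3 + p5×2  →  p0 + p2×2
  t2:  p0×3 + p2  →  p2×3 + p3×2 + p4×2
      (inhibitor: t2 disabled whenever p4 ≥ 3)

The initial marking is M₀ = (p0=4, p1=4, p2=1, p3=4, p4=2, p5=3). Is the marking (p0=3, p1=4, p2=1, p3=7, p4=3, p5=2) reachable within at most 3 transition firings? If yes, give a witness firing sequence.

NO — not reachable within 3 firings

depth 0: 1 marking
depth 1: 4 markings reached so far
depth 2: 7 markings reached so far
depth 3: 8 markings reached so far
target is not among the 8 markings reachable within 3 steps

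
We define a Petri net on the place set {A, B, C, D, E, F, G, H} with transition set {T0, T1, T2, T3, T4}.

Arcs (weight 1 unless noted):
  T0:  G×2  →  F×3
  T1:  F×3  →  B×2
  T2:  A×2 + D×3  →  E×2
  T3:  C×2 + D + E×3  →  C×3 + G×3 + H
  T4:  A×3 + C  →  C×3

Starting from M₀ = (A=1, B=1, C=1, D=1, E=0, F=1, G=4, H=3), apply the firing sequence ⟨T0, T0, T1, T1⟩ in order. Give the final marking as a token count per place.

(A=1, B=5, C=1, D=1, E=0, F=1, G=0, H=3)

step 1: fire T0:  (A=1, B=1, C=1, D=1, E=0, F=1, G=4, H=3) → (A=1, B=1, C=1, D=1, E=0, F=4, G=2, H=3)
step 2: fire T0:  (A=1, B=1, C=1, D=1, E=0, F=4, G=2, H=3) → (A=1, B=1, C=1, D=1, E=0, F=7, G=0, H=3)
step 3: fire T1:  (A=1, B=1, C=1, D=1, E=0, F=7, G=0, H=3) → (A=1, B=3, C=1, D=1, E=0, F=4, G=0, H=3)
step 4: fire T1:  (A=1, B=3, C=1, D=1, E=0, F=4, G=0, H=3) → (A=1, B=5, C=1, D=1, E=0, F=1, G=0, H=3)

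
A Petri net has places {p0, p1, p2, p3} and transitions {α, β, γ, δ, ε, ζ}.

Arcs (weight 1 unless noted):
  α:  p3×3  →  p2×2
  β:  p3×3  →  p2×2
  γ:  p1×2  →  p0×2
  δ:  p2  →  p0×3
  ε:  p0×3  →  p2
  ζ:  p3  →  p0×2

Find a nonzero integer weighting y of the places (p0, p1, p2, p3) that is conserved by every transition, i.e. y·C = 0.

y = (p0:1, p1:1, p2:3, p3:2)

Incidence matrix C (rows=places, cols=transitions):
        α    β    γ    δ    ε    ζ
   p0   0    0    2    3   -3    2
   p1   0    0   -2    0    0    0
   p2   2    2    0   -1    1    0
   p3  -3   -3    0    0    0   -1

Candidate y = [1, 1, 3, 2]; check y·C column-wise:
  col α: 1·0 + 1·0 + 3·2 + 2·-3 = 0
  col β: 1·0 + 1·0 + 3·2 + 2·-3 = 0
  col γ: 1·2 + 1·-2 + 3·0 + 2·0 = 0
  col δ: 1·3 + 1·0 + 3·-1 + 2·0 = 0
  col ε: 1·-3 + 1·0 + 3·1 + 2·0 = 0
  col ζ: 1·2 + 1·0 + 3·0 + 2·-1 = 0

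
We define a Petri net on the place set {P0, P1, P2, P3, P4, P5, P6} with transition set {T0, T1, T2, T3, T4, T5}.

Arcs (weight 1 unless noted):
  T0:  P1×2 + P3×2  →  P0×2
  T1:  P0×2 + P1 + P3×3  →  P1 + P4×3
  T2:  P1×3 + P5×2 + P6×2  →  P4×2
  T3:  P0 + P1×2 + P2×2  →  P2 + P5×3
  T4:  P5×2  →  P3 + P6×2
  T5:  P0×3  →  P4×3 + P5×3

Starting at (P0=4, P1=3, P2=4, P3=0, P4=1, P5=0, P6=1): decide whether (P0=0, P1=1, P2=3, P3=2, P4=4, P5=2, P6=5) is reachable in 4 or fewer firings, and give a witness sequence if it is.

step 1: fire T3:  (P0=4, P1=3, P2=4, P3=0, P4=1, P5=0, P6=1) → (P0=3, P1=1, P2=3, P3=0, P4=1, P5=3, P6=1)
step 2: fire T4:  (P0=3, P1=1, P2=3, P3=0, P4=1, P5=3, P6=1) → (P0=3, P1=1, P2=3, P3=1, P4=1, P5=1, P6=3)
step 3: fire T5:  (P0=3, P1=1, P2=3, P3=1, P4=1, P5=1, P6=3) → (P0=0, P1=1, P2=3, P3=1, P4=4, P5=4, P6=3)
step 4: fire T4:  (P0=0, P1=1, P2=3, P3=1, P4=4, P5=4, P6=3) → (P0=0, P1=1, P2=3, P3=2, P4=4, P5=2, P6=5)

YES — reachable via ⟨T3, T4, T5, T4⟩ (4 firings)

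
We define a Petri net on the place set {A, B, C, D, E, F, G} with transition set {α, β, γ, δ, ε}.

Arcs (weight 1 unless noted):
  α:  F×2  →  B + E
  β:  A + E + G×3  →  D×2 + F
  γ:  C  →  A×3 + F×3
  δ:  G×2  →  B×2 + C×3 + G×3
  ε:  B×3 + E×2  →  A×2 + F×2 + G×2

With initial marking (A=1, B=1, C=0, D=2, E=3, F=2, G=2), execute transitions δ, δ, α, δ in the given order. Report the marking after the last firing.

step 1: fire δ:  (A=1, B=1, C=0, D=2, E=3, F=2, G=2) → (A=1, B=3, C=3, D=2, E=3, F=2, G=3)
step 2: fire δ:  (A=1, B=3, C=3, D=2, E=3, F=2, G=3) → (A=1, B=5, C=6, D=2, E=3, F=2, G=4)
step 3: fire α:  (A=1, B=5, C=6, D=2, E=3, F=2, G=4) → (A=1, B=6, C=6, D=2, E=4, F=0, G=4)
step 4: fire δ:  (A=1, B=6, C=6, D=2, E=4, F=0, G=4) → (A=1, B=8, C=9, D=2, E=4, F=0, G=5)

(A=1, B=8, C=9, D=2, E=4, F=0, G=5)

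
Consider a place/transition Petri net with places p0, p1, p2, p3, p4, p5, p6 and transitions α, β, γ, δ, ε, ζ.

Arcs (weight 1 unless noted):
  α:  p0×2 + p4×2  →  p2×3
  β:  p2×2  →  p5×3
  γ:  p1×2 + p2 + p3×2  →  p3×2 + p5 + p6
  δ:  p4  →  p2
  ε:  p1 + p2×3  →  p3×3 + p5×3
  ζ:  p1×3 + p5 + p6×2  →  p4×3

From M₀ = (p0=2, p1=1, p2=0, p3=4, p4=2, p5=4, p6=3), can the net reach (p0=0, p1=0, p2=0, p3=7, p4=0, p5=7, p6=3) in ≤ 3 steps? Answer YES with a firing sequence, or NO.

step 1: fire α:  (p0=2, p1=1, p2=0, p3=4, p4=2, p5=4, p6=3) → (p0=0, p1=1, p2=3, p3=4, p4=0, p5=4, p6=3)
step 2: fire ε:  (p0=0, p1=1, p2=3, p3=4, p4=0, p5=4, p6=3) → (p0=0, p1=0, p2=0, p3=7, p4=0, p5=7, p6=3)

YES — reachable via ⟨α, ε⟩ (2 firings)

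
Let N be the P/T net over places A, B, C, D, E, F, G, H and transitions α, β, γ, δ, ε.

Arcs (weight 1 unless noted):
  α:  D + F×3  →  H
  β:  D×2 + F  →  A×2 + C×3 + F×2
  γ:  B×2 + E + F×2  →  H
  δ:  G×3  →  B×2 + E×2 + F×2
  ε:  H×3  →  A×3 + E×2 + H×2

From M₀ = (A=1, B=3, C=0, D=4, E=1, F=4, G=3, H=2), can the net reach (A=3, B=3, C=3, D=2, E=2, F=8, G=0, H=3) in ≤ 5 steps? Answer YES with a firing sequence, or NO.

depth 0: 1 marking
depth 1: 5 markings reached so far
depth 2: 13 markings reached so far
depth 3: 25 markings reached so far
depth 4: 36 markings reached so far
depth 5: 46 markings reached so far
target is not among the 46 markings reachable within 5 steps

NO — not reachable within 5 firings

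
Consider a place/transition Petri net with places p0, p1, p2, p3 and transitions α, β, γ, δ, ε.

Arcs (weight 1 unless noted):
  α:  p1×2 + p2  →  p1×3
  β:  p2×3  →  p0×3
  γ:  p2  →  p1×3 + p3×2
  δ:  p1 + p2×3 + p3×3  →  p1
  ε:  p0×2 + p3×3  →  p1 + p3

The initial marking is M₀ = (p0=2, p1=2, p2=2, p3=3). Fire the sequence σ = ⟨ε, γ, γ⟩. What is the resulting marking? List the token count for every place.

step 1: fire ε:  (p0=2, p1=2, p2=2, p3=3) → (p0=0, p1=3, p2=2, p3=1)
step 2: fire γ:  (p0=0, p1=3, p2=2, p3=1) → (p0=0, p1=6, p2=1, p3=3)
step 3: fire γ:  (p0=0, p1=6, p2=1, p3=3) → (p0=0, p1=9, p2=0, p3=5)

(p0=0, p1=9, p2=0, p3=5)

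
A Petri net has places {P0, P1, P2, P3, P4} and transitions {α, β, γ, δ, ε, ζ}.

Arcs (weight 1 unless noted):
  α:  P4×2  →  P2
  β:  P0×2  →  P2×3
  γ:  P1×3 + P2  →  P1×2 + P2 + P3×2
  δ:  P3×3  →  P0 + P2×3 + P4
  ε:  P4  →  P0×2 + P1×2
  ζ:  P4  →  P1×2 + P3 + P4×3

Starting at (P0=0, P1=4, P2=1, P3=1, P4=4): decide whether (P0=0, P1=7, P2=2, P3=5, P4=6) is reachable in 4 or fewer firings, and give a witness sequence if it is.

step 1: fire α:  (P0=0, P1=4, P2=1, P3=1, P4=4) → (P0=0, P1=4, P2=2, P3=1, P4=2)
step 2: fire γ:  (P0=0, P1=4, P2=2, P3=1, P4=2) → (P0=0, P1=3, P2=2, P3=3, P4=2)
step 3: fire ζ:  (P0=0, P1=3, P2=2, P3=3, P4=2) → (P0=0, P1=5, P2=2, P3=4, P4=4)
step 4: fire ζ:  (P0=0, P1=5, P2=2, P3=4, P4=4) → (P0=0, P1=7, P2=2, P3=5, P4=6)

YES — reachable via ⟨α, γ, ζ, ζ⟩ (4 firings)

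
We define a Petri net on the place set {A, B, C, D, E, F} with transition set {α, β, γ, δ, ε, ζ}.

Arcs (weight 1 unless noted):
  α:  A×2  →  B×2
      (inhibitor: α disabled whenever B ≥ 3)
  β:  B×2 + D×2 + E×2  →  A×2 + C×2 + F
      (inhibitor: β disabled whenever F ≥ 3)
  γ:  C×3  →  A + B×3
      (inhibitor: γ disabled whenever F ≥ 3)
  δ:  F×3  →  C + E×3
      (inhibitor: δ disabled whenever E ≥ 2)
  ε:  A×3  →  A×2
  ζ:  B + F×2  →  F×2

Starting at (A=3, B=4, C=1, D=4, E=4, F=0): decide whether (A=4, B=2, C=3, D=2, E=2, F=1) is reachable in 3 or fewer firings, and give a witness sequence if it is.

YES — reachable via ⟨β, ε⟩ (2 firings)

step 1: fire β:  (A=3, B=4, C=1, D=4, E=4, F=0) → (A=5, B=2, C=3, D=2, E=2, F=1)
step 2: fire ε:  (A=5, B=2, C=3, D=2, E=2, F=1) → (A=4, B=2, C=3, D=2, E=2, F=1)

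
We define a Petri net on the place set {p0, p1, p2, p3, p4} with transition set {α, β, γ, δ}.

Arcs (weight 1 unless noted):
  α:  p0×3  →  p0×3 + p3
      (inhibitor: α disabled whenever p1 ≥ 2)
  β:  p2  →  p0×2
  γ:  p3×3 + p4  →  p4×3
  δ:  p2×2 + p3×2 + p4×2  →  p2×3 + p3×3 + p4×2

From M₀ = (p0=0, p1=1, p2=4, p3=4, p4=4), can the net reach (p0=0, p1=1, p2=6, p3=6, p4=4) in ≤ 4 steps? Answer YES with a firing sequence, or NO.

step 1: fire δ:  (p0=0, p1=1, p2=4, p3=4, p4=4) → (p0=0, p1=1, p2=5, p3=5, p4=4)
step 2: fire δ:  (p0=0, p1=1, p2=5, p3=5, p4=4) → (p0=0, p1=1, p2=6, p3=6, p4=4)

YES — reachable via ⟨δ, δ⟩ (2 firings)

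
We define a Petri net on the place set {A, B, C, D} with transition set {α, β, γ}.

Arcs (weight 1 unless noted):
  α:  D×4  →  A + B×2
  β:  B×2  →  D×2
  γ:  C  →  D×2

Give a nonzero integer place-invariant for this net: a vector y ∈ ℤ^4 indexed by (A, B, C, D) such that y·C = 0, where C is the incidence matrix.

y = (A:2, B:1, C:2, D:1)

Incidence matrix C (rows=places, cols=transitions):
        α    β    γ
    A   1    0    0
    B   2   -2    0
    C   0    0   -1
    D  -4    2    2

Candidate y = [2, 1, 2, 1]; check y·C column-wise:
  col α: 2·1 + 1·2 + 2·0 + 1·-4 = 0
  col β: 2·0 + 1·-2 + 2·0 + 1·2 = 0
  col γ: 2·0 + 1·0 + 2·-1 + 1·2 = 0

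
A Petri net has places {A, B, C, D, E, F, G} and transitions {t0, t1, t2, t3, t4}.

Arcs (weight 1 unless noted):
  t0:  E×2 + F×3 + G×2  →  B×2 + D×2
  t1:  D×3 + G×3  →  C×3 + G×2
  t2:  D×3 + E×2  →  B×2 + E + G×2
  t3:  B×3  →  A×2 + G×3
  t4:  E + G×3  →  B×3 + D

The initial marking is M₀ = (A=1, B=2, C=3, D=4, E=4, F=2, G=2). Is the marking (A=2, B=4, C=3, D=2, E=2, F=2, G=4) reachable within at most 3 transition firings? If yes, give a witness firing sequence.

NO — not reachable within 3 firings

depth 0: 1 marking
depth 1: 2 markings reached so far
depth 2: 4 markings reached so far
depth 3: 5 markings reached so far
target is not among the 5 markings reachable within 3 steps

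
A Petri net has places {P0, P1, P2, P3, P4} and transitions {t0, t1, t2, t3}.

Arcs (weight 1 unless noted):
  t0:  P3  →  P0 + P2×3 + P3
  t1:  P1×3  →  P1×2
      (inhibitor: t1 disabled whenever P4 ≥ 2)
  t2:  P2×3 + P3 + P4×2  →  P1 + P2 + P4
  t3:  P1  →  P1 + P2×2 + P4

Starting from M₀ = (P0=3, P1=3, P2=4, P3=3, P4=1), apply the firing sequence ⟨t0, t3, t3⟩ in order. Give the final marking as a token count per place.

step 1: fire t0:  (P0=3, P1=3, P2=4, P3=3, P4=1) → (P0=4, P1=3, P2=7, P3=3, P4=1)
step 2: fire t3:  (P0=4, P1=3, P2=7, P3=3, P4=1) → (P0=4, P1=3, P2=9, P3=3, P4=2)
step 3: fire t3:  (P0=4, P1=3, P2=9, P3=3, P4=2) → (P0=4, P1=3, P2=11, P3=3, P4=3)

(P0=4, P1=3, P2=11, P3=3, P4=3)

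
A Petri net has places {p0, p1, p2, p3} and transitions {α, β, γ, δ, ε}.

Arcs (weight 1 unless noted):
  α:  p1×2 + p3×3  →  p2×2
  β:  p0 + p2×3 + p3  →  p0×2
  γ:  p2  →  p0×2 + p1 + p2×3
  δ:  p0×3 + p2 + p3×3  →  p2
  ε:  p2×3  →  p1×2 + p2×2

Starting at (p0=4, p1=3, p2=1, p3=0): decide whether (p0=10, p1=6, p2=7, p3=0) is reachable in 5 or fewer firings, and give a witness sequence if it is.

YES — reachable via ⟨γ, γ, γ⟩ (3 firings)

step 1: fire γ:  (p0=4, p1=3, p2=1, p3=0) → (p0=6, p1=4, p2=3, p3=0)
step 2: fire γ:  (p0=6, p1=4, p2=3, p3=0) → (p0=8, p1=5, p2=5, p3=0)
step 3: fire γ:  (p0=8, p1=5, p2=5, p3=0) → (p0=10, p1=6, p2=7, p3=0)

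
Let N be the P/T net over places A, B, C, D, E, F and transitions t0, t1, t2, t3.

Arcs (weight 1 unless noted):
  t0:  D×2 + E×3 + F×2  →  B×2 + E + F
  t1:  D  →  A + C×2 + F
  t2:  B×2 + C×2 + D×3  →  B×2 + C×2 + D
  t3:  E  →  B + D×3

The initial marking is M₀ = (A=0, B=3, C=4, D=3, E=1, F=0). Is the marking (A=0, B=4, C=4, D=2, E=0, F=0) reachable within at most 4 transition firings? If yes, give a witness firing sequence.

YES — reachable via ⟨t2, t3, t2⟩ (3 firings)

step 1: fire t2:  (A=0, B=3, C=4, D=3, E=1, F=0) → (A=0, B=3, C=4, D=1, E=1, F=0)
step 2: fire t3:  (A=0, B=3, C=4, D=1, E=1, F=0) → (A=0, B=4, C=4, D=4, E=0, F=0)
step 3: fire t2:  (A=0, B=4, C=4, D=4, E=0, F=0) → (A=0, B=4, C=4, D=2, E=0, F=0)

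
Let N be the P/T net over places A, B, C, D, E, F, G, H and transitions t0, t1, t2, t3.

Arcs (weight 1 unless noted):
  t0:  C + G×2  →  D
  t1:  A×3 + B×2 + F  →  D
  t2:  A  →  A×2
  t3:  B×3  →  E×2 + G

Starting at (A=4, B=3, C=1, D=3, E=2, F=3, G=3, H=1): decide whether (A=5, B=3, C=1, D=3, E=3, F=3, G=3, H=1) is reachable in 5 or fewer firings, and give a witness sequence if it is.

NO — not reachable within 5 firings

depth 0: 1 marking
depth 1: 5 markings reached so far
depth 2: 11 markings reached so far
depth 3: 17 markings reached so far
depth 4: 23 markings reached so far
depth 5: 29 markings reached so far
target is not among the 29 markings reachable within 5 steps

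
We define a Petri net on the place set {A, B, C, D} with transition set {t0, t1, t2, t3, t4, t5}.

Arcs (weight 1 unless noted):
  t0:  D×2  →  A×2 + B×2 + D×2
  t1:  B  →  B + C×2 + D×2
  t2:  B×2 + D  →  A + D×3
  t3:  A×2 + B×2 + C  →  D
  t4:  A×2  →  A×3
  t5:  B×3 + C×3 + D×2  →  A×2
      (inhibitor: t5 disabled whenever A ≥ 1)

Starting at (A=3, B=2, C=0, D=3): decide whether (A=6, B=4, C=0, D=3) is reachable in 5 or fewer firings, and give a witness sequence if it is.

step 1: fire t0:  (A=3, B=2, C=0, D=3) → (A=5, B=4, C=0, D=3)
step 2: fire t4:  (A=5, B=4, C=0, D=3) → (A=6, B=4, C=0, D=3)

YES — reachable via ⟨t0, t4⟩ (2 firings)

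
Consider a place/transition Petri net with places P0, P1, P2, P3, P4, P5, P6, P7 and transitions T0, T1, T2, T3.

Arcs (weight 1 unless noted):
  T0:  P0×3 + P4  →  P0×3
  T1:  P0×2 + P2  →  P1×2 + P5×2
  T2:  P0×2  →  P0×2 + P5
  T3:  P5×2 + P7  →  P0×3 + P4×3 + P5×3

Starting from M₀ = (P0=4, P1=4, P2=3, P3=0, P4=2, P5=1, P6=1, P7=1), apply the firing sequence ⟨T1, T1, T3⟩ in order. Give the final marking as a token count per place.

(P0=3, P1=8, P2=1, P3=0, P4=5, P5=6, P6=1, P7=0)

step 1: fire T1:  (P0=4, P1=4, P2=3, P3=0, P4=2, P5=1, P6=1, P7=1) → (P0=2, P1=6, P2=2, P3=0, P4=2, P5=3, P6=1, P7=1)
step 2: fire T1:  (P0=2, P1=6, P2=2, P3=0, P4=2, P5=3, P6=1, P7=1) → (P0=0, P1=8, P2=1, P3=0, P4=2, P5=5, P6=1, P7=1)
step 3: fire T3:  (P0=0, P1=8, P2=1, P3=0, P4=2, P5=5, P6=1, P7=1) → (P0=3, P1=8, P2=1, P3=0, P4=5, P5=6, P6=1, P7=0)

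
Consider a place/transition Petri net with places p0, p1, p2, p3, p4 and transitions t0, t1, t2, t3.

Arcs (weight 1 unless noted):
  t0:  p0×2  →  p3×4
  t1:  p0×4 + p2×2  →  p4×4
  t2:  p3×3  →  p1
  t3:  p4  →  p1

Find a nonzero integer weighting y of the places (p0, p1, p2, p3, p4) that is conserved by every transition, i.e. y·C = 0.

Incidence matrix C (rows=places, cols=transitions):
       t0   t1   t2   t3
   p0  -2   -4    0    0
   p1   0    0    1    1
   p2   0   -2    0    0
   p3   4    0   -3    0
   p4   0    4    0   -1

Candidate y = [2, 3, 2, 1, 3]; check y·C column-wise:
  col t0: 2·-2 + 3·0 + 2·0 + 1·4 + 3·0 = 0
  col t1: 2·-4 + 3·0 + 2·-2 + 1·0 + 3·4 = 0
  col t2: 2·0 + 3·1 + 2·0 + 1·-3 + 3·0 = 0
  col t3: 2·0 + 3·1 + 2·0 + 1·0 + 3·-1 = 0

y = (p0:2, p1:3, p2:2, p3:1, p4:3)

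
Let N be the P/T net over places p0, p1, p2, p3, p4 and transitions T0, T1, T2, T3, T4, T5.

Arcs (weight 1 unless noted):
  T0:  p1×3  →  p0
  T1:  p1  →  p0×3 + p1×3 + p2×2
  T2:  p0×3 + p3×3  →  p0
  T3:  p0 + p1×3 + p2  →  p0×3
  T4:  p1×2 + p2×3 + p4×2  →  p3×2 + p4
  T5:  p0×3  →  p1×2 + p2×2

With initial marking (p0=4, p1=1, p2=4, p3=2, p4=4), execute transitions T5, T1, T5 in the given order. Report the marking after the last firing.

(p0=1, p1=7, p2=10, p3=2, p4=4)

step 1: fire T5:  (p0=4, p1=1, p2=4, p3=2, p4=4) → (p0=1, p1=3, p2=6, p3=2, p4=4)
step 2: fire T1:  (p0=1, p1=3, p2=6, p3=2, p4=4) → (p0=4, p1=5, p2=8, p3=2, p4=4)
step 3: fire T5:  (p0=4, p1=5, p2=8, p3=2, p4=4) → (p0=1, p1=7, p2=10, p3=2, p4=4)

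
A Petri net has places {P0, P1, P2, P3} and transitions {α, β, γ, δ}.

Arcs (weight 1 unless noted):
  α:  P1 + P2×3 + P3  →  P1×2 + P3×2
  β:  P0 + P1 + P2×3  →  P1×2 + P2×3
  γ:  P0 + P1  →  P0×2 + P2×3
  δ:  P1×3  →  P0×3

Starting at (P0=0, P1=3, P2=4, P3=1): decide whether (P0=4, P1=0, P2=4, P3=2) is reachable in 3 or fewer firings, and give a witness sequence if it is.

step 1: fire α:  (P0=0, P1=3, P2=4, P3=1) → (P0=0, P1=4, P2=1, P3=2)
step 2: fire δ:  (P0=0, P1=4, P2=1, P3=2) → (P0=3, P1=1, P2=1, P3=2)
step 3: fire γ:  (P0=3, P1=1, P2=1, P3=2) → (P0=4, P1=0, P2=4, P3=2)

YES — reachable via ⟨α, δ, γ⟩ (3 firings)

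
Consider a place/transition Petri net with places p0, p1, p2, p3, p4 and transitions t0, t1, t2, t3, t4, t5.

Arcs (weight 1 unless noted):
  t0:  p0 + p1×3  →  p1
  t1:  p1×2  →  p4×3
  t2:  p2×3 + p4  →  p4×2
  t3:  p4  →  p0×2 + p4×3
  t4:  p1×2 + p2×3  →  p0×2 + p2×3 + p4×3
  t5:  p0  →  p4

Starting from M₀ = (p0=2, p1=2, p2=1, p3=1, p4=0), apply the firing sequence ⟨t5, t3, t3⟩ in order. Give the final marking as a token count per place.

step 1: fire t5:  (p0=2, p1=2, p2=1, p3=1, p4=0) → (p0=1, p1=2, p2=1, p3=1, p4=1)
step 2: fire t3:  (p0=1, p1=2, p2=1, p3=1, p4=1) → (p0=3, p1=2, p2=1, p3=1, p4=3)
step 3: fire t3:  (p0=3, p1=2, p2=1, p3=1, p4=3) → (p0=5, p1=2, p2=1, p3=1, p4=5)

(p0=5, p1=2, p2=1, p3=1, p4=5)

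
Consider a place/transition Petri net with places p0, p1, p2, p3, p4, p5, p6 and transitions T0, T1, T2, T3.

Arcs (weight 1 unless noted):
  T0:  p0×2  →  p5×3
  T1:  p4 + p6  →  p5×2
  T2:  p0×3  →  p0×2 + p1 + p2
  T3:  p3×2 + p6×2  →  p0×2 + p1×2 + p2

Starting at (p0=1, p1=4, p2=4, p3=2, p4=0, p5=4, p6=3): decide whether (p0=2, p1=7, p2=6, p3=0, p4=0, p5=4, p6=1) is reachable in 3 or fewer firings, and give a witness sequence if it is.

YES — reachable via ⟨T3, T2⟩ (2 firings)

step 1: fire T3:  (p0=1, p1=4, p2=4, p3=2, p4=0, p5=4, p6=3) → (p0=3, p1=6, p2=5, p3=0, p4=0, p5=4, p6=1)
step 2: fire T2:  (p0=3, p1=6, p2=5, p3=0, p4=0, p5=4, p6=1) → (p0=2, p1=7, p2=6, p3=0, p4=0, p5=4, p6=1)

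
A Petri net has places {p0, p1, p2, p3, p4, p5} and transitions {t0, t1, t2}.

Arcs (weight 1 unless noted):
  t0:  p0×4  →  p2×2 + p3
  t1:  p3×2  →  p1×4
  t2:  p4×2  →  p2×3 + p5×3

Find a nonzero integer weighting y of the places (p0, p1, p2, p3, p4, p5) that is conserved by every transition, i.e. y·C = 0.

y = (p0:1, p1:2, p2:0, p3:4, p4:0, p5:0)

Incidence matrix C (rows=places, cols=transitions):
       t0   t1   t2
   p0  -4    0    0
   p1   0    4    0
   p2   2    0    3
   p3   1   -2    0
   p4   0    0   -2
   p5   0    0    3

Candidate y = [1, 2, 0, 4, 0, 0]; check y·C column-wise:
  col t0: 1·-4 + 2·0 + 0·2 + 4·1 = 0
  col t1: 1·0 + 2·4 + 4·-2 = 0
  col t2: 1·0 + 2·0 + 0·3 + 4·0 + 0·-2 + 0·3 = 0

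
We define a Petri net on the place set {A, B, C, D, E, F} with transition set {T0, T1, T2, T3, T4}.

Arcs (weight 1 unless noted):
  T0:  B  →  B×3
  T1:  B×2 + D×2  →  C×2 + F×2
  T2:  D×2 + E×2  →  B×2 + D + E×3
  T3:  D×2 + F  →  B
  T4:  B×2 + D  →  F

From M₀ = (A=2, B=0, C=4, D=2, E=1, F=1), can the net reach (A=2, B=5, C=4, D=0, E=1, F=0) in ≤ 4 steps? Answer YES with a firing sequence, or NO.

YES — reachable via ⟨T3, T0, T0⟩ (3 firings)

step 1: fire T3:  (A=2, B=0, C=4, D=2, E=1, F=1) → (A=2, B=1, C=4, D=0, E=1, F=0)
step 2: fire T0:  (A=2, B=1, C=4, D=0, E=1, F=0) → (A=2, B=3, C=4, D=0, E=1, F=0)
step 3: fire T0:  (A=2, B=3, C=4, D=0, E=1, F=0) → (A=2, B=5, C=4, D=0, E=1, F=0)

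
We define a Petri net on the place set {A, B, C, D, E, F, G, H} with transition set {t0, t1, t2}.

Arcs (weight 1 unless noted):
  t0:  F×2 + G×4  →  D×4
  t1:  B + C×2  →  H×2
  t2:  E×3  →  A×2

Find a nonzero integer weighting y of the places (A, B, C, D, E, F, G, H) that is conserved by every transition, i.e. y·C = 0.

Incidence matrix C (rows=places, cols=transitions):
       t0   t1   t2
    A   0    0    2
    B   0   -1    0
    C   0   -2    0
    D   4    0    0
    E   0    0   -3
    F  -2    0    0
    G  -4    0    0
    H   0    2    0

Candidate y = [0, 2, -1, 0, 0, 0, 0, 0]; check y·C column-wise:
  col t0: 2·0 + -1·0 + 0·4 + 0·-2 + 0·-4 = 0
  col t1: 2·-1 + -1·-2 + 0·2 = 0
  col t2: 0·2 + 2·0 + -1·0 + 0·-3 = 0

y = (A:0, B:2, C:-1, D:0, E:0, F:0, G:0, H:0)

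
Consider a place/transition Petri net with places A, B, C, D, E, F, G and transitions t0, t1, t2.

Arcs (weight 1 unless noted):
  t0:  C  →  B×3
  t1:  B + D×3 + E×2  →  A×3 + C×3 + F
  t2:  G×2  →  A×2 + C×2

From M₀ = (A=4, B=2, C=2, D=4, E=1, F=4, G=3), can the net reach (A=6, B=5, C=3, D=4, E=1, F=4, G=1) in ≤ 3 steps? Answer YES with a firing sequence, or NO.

step 1: fire t0:  (A=4, B=2, C=2, D=4, E=1, F=4, G=3) → (A=4, B=5, C=1, D=4, E=1, F=4, G=3)
step 2: fire t2:  (A=4, B=5, C=1, D=4, E=1, F=4, G=3) → (A=6, B=5, C=3, D=4, E=1, F=4, G=1)

YES — reachable via ⟨t0, t2⟩ (2 firings)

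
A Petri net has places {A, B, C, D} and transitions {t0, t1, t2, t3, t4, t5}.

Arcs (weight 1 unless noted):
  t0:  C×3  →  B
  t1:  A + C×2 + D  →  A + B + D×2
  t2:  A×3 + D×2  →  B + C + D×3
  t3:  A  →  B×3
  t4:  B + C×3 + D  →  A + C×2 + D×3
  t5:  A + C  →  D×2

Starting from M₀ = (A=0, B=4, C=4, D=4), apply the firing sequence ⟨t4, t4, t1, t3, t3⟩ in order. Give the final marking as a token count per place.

step 1: fire t4:  (A=0, B=4, C=4, D=4) → (A=1, B=3, C=3, D=6)
step 2: fire t4:  (A=1, B=3, C=3, D=6) → (A=2, B=2, C=2, D=8)
step 3: fire t1:  (A=2, B=2, C=2, D=8) → (A=2, B=3, C=0, D=9)
step 4: fire t3:  (A=2, B=3, C=0, D=9) → (A=1, B=6, C=0, D=9)
step 5: fire t3:  (A=1, B=6, C=0, D=9) → (A=0, B=9, C=0, D=9)

(A=0, B=9, C=0, D=9)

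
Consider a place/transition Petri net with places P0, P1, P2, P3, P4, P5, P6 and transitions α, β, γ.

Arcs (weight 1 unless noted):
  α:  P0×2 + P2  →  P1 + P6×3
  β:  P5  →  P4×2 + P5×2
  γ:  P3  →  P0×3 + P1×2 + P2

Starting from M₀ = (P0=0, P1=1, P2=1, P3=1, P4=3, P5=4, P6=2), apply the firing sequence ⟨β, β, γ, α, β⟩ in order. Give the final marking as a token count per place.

step 1: fire β:  (P0=0, P1=1, P2=1, P3=1, P4=3, P5=4, P6=2) → (P0=0, P1=1, P2=1, P3=1, P4=5, P5=5, P6=2)
step 2: fire β:  (P0=0, P1=1, P2=1, P3=1, P4=5, P5=5, P6=2) → (P0=0, P1=1, P2=1, P3=1, P4=7, P5=6, P6=2)
step 3: fire γ:  (P0=0, P1=1, P2=1, P3=1, P4=7, P5=6, P6=2) → (P0=3, P1=3, P2=2, P3=0, P4=7, P5=6, P6=2)
step 4: fire α:  (P0=3, P1=3, P2=2, P3=0, P4=7, P5=6, P6=2) → (P0=1, P1=4, P2=1, P3=0, P4=7, P5=6, P6=5)
step 5: fire β:  (P0=1, P1=4, P2=1, P3=0, P4=7, P5=6, P6=5) → (P0=1, P1=4, P2=1, P3=0, P4=9, P5=7, P6=5)

(P0=1, P1=4, P2=1, P3=0, P4=9, P5=7, P6=5)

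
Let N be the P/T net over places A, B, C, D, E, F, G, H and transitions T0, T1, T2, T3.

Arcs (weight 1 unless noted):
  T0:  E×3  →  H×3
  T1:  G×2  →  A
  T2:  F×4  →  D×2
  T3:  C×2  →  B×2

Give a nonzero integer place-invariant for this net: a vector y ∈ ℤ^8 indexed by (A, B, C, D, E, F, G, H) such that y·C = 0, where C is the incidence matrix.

y = (A:0, B:1, C:1, D:0, E:0, F:0, G:0, H:0)

Incidence matrix C (rows=places, cols=transitions):
       T0   T1   T2   T3
    A   0    1    0    0
    B   0    0    0    2
    C   0    0    0   -2
    D   0    0    2    0
    E  -3    0    0    0
    F   0    0   -4    0
    G   0   -2    0    0
    H   3    0    0    0

Candidate y = [0, 1, 1, 0, 0, 0, 0, 0]; check y·C column-wise:
  col T0: 1·0 + 1·0 + 0·-3 + 0·3 = 0
  col T1: 0·1 + 1·0 + 1·0 + 0·-2 = 0
  col T2: 1·0 + 1·0 + 0·2 + 0·-4 = 0
  col T3: 1·2 + 1·-2 = 0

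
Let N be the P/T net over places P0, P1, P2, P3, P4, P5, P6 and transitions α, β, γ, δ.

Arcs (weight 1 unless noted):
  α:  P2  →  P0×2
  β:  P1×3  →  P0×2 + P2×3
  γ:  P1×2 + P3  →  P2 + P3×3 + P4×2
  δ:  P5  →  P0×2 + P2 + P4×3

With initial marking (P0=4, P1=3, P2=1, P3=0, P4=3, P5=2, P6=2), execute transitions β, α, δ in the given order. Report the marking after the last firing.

step 1: fire β:  (P0=4, P1=3, P2=1, P3=0, P4=3, P5=2, P6=2) → (P0=6, P1=0, P2=4, P3=0, P4=3, P5=2, P6=2)
step 2: fire α:  (P0=6, P1=0, P2=4, P3=0, P4=3, P5=2, P6=2) → (P0=8, P1=0, P2=3, P3=0, P4=3, P5=2, P6=2)
step 3: fire δ:  (P0=8, P1=0, P2=3, P3=0, P4=3, P5=2, P6=2) → (P0=10, P1=0, P2=4, P3=0, P4=6, P5=1, P6=2)

(P0=10, P1=0, P2=4, P3=0, P4=6, P5=1, P6=2)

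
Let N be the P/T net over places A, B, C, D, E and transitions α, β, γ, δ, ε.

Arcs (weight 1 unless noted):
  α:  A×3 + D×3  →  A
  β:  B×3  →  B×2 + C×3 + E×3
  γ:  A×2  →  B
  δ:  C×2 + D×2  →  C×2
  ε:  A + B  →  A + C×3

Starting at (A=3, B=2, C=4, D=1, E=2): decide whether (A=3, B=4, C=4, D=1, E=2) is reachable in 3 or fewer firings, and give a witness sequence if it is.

depth 0: 1 marking
depth 1: 3 markings reached so far
depth 2: 6 markings reached so far
depth 3: 8 markings reached so far
target is not among the 8 markings reachable within 3 steps

NO — not reachable within 3 firings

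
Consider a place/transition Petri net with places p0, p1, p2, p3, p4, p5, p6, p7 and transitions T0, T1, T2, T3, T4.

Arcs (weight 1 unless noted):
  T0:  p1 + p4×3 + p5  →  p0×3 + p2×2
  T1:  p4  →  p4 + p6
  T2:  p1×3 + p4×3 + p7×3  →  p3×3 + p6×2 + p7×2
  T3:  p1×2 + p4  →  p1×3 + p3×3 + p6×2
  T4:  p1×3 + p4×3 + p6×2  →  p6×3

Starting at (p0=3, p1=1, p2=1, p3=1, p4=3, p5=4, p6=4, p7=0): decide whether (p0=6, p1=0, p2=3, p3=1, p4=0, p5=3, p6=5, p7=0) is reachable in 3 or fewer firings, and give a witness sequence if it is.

step 1: fire T1:  (p0=3, p1=1, p2=1, p3=1, p4=3, p5=4, p6=4, p7=0) → (p0=3, p1=1, p2=1, p3=1, p4=3, p5=4, p6=5, p7=0)
step 2: fire T0:  (p0=3, p1=1, p2=1, p3=1, p4=3, p5=4, p6=5, p7=0) → (p0=6, p1=0, p2=3, p3=1, p4=0, p5=3, p6=5, p7=0)

YES — reachable via ⟨T1, T0⟩ (2 firings)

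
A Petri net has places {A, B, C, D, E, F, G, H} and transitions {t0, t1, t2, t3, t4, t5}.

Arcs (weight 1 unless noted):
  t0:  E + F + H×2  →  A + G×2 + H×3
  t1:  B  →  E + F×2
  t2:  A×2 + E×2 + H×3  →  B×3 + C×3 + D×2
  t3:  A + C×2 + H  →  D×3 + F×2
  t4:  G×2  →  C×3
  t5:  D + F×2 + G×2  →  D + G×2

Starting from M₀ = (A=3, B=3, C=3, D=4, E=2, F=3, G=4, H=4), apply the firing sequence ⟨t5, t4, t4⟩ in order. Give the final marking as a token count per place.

(A=3, B=3, C=9, D=4, E=2, F=1, G=0, H=4)

step 1: fire t5:  (A=3, B=3, C=3, D=4, E=2, F=3, G=4, H=4) → (A=3, B=3, C=3, D=4, E=2, F=1, G=4, H=4)
step 2: fire t4:  (A=3, B=3, C=3, D=4, E=2, F=1, G=4, H=4) → (A=3, B=3, C=6, D=4, E=2, F=1, G=2, H=4)
step 3: fire t4:  (A=3, B=3, C=6, D=4, E=2, F=1, G=2, H=4) → (A=3, B=3, C=9, D=4, E=2, F=1, G=0, H=4)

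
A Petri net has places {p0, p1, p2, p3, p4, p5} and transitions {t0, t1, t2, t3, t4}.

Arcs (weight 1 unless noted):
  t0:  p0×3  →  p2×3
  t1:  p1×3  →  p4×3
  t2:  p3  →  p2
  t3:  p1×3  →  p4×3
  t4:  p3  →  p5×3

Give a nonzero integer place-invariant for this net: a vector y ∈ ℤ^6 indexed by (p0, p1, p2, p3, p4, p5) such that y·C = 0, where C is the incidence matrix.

Incidence matrix C (rows=places, cols=transitions):
       t0   t1   t2   t3   t4
   p0  -3    0    0    0    0
   p1   0   -3    0   -3    0
   p2   3    0    1    0    0
   p3   0    0   -1    0   -1
   p4   0    3    0    3    0
   p5   0    0    0    0    3

Candidate y = [0, 1, 0, 0, 1, 0]; check y·C column-wise:
  col t0: 0·-3 + 1·0 + 0·3 + 1·0 = 0
  col t1: 1·-3 + 1·3 = 0
  col t2: 1·0 + 0·1 + 0·-1 + 1·0 = 0
  col t3: 1·-3 + 1·3 = 0
  col t4: 1·0 + 0·-1 + 1·0 + 0·3 = 0

y = (p0:0, p1:1, p2:0, p3:0, p4:1, p5:0)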